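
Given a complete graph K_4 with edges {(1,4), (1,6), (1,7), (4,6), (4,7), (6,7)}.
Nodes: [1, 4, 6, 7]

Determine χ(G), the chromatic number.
χ(G) = 4

Clique number ω(G) = 4 (lower bound: χ ≥ ω).
The clique on [1, 4, 6, 7] has size 4, forcing χ ≥ 4, and the coloring below uses 4 colors, so χ(G) = 4.
A valid 4-coloring: color 1: [7]; color 2: [4]; color 3: [6]; color 4: [1].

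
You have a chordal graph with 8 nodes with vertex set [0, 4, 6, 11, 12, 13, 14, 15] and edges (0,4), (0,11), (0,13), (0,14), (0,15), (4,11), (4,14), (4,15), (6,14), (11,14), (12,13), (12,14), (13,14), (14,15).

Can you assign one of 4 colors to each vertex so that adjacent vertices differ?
Yes, G is 4-colorable

A valid 4-coloring: color 1: [14]; color 2: [0, 6, 12]; color 3: [4, 13]; color 4: [11, 15].
(χ(G) = 4 ≤ 4.)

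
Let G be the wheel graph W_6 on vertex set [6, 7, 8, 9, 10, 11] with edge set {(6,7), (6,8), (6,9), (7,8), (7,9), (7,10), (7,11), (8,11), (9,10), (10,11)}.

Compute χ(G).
χ(G) = 4

Clique number ω(G) = 3 (lower bound: χ ≥ ω).
Odd cycle [8, 11, 10, 9, 6] needs 3 colors (χ ≥ 3).
Vertex 7 is adjacent to every vertex of [6, 8, 9, 10, 11], which already need 3 colors among themselves, so 7 needs a new color (χ ≥ 4).
The coloring below uses 4 colors, so χ(G) = 4.
A valid 4-coloring: color 1: [7]; color 2: [8, 9]; color 3: [6, 11]; color 4: [10].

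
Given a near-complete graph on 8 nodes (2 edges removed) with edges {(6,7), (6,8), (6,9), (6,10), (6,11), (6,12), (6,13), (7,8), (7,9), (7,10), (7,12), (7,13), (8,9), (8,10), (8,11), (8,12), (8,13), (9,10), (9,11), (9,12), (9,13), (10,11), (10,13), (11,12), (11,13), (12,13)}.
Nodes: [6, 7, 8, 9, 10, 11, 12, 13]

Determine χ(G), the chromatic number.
χ(G) = 6

Clique number ω(G) = 6 (lower bound: χ ≥ ω).
The clique on [6, 8, 9, 10, 11, 13] has size 6, forcing χ ≥ 6, and the coloring below uses 6 colors, so χ(G) = 6.
A valid 6-coloring: color 1: [8]; color 2: [6]; color 3: [9]; color 4: [13]; color 5: [7, 11]; color 6: [10, 12].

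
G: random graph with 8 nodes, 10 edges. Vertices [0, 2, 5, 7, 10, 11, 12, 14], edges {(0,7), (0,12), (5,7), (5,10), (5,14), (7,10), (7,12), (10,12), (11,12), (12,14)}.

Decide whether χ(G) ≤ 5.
Yes, G is 5-colorable

A valid 5-coloring: color 1: [2, 5, 12]; color 2: [7, 11, 14]; color 3: [0, 10].
(χ(G) = 3 ≤ 5.)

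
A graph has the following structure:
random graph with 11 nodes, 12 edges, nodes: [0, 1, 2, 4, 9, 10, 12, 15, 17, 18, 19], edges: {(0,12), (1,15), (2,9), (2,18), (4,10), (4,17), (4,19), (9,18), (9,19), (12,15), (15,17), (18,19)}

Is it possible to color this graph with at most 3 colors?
Yes, G is 3-colorable

A valid 3-coloring: color 1: [1, 2, 10, 12, 17, 19]; color 2: [0, 4, 9, 15]; color 3: [18].
(χ(G) = 3 ≤ 3.)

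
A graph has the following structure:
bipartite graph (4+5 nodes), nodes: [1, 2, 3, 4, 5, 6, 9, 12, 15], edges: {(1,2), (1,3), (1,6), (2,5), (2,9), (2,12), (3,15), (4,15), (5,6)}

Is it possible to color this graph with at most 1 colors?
No, G is not 1-colorable

Edge (2,9) forces its endpoints to differ, so 1 color is not enough.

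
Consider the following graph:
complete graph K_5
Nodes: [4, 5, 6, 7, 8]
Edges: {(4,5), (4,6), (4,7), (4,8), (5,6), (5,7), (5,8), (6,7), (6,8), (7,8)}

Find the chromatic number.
Clique number ω(G) = 5 (lower bound: χ ≥ ω).
The clique on [4, 5, 6, 7, 8] has size 5, forcing χ ≥ 5, and the coloring below uses 5 colors, so χ(G) = 5.
A valid 5-coloring: color 1: [8]; color 2: [7]; color 3: [5]; color 4: [6]; color 5: [4].

χ(G) = 5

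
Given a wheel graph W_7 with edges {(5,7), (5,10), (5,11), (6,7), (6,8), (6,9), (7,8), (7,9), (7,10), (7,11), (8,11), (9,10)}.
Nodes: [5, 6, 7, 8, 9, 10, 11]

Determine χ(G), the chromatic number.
χ(G) = 3

Clique number ω(G) = 3 (lower bound: χ ≥ ω).
The clique on [7, 8, 11] has size 3, forcing χ ≥ 3, and the coloring below uses 3 colors, so χ(G) = 3.
A valid 3-coloring: color 1: [7]; color 2: [5, 8, 9]; color 3: [6, 10, 11].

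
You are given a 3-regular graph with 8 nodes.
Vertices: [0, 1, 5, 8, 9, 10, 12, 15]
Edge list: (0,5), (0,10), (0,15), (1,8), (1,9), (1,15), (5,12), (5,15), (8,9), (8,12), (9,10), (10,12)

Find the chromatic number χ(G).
Clique number ω(G) = 3 (lower bound: χ ≥ ω).
The clique on [0, 5, 15] has size 3, forcing χ ≥ 3, and the coloring below uses 3 colors, so χ(G) = 3.
A valid 3-coloring: color 1: [9, 12, 15]; color 2: [0, 1]; color 3: [5, 8, 10].

χ(G) = 3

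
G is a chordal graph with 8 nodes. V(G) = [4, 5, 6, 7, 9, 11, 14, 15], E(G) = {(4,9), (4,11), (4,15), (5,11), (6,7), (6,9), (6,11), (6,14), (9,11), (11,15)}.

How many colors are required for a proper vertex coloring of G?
Clique number ω(G) = 3 (lower bound: χ ≥ ω).
The clique on [4, 9, 11] has size 3, forcing χ ≥ 3, and the coloring below uses 3 colors, so χ(G) = 3.
A valid 3-coloring: color 1: [7, 11, 14]; color 2: [4, 5, 6]; color 3: [9, 15].

χ(G) = 3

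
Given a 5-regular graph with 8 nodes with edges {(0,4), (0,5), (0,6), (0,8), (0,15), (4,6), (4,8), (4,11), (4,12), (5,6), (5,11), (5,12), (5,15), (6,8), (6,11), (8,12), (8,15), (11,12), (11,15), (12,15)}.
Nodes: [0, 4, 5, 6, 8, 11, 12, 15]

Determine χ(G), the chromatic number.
χ(G) = 4

Clique number ω(G) = 4 (lower bound: χ ≥ ω).
The clique on [0, 4, 6, 8] has size 4, forcing χ ≥ 4, and the coloring below uses 4 colors, so χ(G) = 4.
A valid 4-coloring: color 1: [0, 12]; color 2: [8, 11]; color 3: [4, 5]; color 4: [6, 15].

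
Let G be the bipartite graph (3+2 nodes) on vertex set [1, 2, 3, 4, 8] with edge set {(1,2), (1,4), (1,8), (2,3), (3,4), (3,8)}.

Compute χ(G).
Clique number ω(G) = 2 (lower bound: χ ≥ ω).
The graph is bipartite (no odd cycle), so 2 colors suffice: χ(G) = 2.
A valid 2-coloring: color 1: [1, 3]; color 2: [2, 4, 8].

χ(G) = 2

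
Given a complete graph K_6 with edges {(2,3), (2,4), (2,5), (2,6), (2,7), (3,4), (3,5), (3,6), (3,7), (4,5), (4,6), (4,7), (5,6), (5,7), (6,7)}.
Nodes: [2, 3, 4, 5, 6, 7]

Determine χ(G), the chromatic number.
Clique number ω(G) = 6 (lower bound: χ ≥ ω).
The clique on [2, 3, 4, 5, 6, 7] has size 6, forcing χ ≥ 6, and the coloring below uses 6 colors, so χ(G) = 6.
A valid 6-coloring: color 1: [5]; color 2: [7]; color 3: [2]; color 4: [3]; color 5: [6]; color 6: [4].

χ(G) = 6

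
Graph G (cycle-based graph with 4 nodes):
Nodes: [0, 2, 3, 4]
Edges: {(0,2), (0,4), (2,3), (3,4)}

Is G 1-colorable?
Edge (0,2) forces its endpoints to differ, so 1 color is not enough.

No, G is not 1-colorable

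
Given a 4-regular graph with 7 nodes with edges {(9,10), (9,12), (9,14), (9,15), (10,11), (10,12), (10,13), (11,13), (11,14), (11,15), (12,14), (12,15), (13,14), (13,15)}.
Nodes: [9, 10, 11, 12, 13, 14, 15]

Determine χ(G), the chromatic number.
Clique number ω(G) = 3 (lower bound: χ ≥ ω).
The clique on [9, 10, 12] has size 3, forcing χ ≥ 3, and the coloring below uses 3 colors, so χ(G) = 3.
A valid 3-coloring: color 1: [9, 11]; color 2: [10, 14, 15]; color 3: [12, 13].

χ(G) = 3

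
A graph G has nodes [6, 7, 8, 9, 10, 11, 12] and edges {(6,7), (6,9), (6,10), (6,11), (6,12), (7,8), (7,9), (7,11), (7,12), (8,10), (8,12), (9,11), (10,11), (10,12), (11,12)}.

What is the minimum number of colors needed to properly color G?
Clique number ω(G) = 4 (lower bound: χ ≥ ω).
The clique on [6, 7, 9, 11] has size 4, forcing χ ≥ 4, and the coloring below uses 4 colors, so χ(G) = 4.
A valid 4-coloring: color 1: [7, 10]; color 2: [6, 8]; color 3: [9, 12]; color 4: [11].

χ(G) = 4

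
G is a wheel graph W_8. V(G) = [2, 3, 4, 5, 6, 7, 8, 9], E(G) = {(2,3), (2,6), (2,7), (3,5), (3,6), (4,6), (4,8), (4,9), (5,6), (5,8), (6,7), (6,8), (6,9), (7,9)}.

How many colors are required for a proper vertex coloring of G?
χ(G) = 4

Clique number ω(G) = 3 (lower bound: χ ≥ ω).
Odd cycle [5, 3, 2, 7, 9, 4, 8] needs 3 colors (χ ≥ 3).
Vertex 6 is adjacent to every vertex of [2, 3, 4, 5, 7, 8, 9], which already need 3 colors among themselves, so 6 needs a new color (χ ≥ 4).
The coloring below uses 4 colors, so χ(G) = 4.
A valid 4-coloring: color 1: [6]; color 2: [2, 4, 5]; color 3: [3, 7, 8]; color 4: [9].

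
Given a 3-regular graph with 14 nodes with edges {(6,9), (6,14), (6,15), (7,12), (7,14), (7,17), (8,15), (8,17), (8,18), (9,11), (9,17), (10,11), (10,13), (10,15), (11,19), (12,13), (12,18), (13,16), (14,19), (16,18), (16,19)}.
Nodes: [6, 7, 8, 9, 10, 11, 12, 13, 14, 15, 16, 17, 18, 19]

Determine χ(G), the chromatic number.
χ(G) = 3

Clique number ω(G) = 2 (lower bound: χ ≥ ω).
Odd cycle [9, 17, 8, 18, 16, 19, 11] needs 3 colors (χ ≥ 3).
The coloring below uses 3 colors, so χ(G) = 3.
A valid 3-coloring: color 1: [6, 7, 8, 13, 19]; color 2: [11, 12, 14, 15, 16, 17]; color 3: [9, 10, 18].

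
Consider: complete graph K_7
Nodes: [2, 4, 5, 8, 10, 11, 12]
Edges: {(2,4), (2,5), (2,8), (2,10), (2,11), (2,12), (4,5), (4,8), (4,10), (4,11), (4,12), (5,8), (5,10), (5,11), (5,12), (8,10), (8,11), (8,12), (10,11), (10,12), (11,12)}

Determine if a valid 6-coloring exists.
No, G is not 6-colorable

The clique on vertices [2, 4, 5, 8, 10, 11, 12] has size 7 > 6, so it alone needs 7 colors.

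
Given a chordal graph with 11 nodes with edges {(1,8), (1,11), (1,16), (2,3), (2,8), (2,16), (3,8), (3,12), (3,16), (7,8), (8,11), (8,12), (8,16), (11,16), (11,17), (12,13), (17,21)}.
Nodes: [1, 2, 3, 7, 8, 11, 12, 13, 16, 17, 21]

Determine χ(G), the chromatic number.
Clique number ω(G) = 4 (lower bound: χ ≥ ω).
The clique on [2, 3, 8, 16] has size 4, forcing χ ≥ 4, and the coloring below uses 4 colors, so χ(G) = 4.
A valid 4-coloring: color 1: [8, 13, 17]; color 2: [7, 12, 16, 21]; color 3: [3, 11]; color 4: [1, 2].

χ(G) = 4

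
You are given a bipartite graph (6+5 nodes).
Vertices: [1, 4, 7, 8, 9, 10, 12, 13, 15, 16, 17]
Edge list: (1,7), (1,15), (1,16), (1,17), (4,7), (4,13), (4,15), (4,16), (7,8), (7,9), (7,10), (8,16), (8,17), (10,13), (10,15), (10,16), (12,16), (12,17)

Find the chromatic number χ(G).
χ(G) = 2

Clique number ω(G) = 2 (lower bound: χ ≥ ω).
The graph is bipartite (no odd cycle), so 2 colors suffice: χ(G) = 2.
A valid 2-coloring: color 1: [7, 13, 15, 16, 17]; color 2: [1, 4, 8, 9, 10, 12].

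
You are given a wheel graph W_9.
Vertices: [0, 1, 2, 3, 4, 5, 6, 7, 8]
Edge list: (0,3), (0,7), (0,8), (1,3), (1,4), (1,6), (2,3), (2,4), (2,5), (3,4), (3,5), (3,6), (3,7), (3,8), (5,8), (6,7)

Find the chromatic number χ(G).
Clique number ω(G) = 3 (lower bound: χ ≥ ω).
The clique on [0, 3, 8] has size 3, forcing χ ≥ 3, and the coloring below uses 3 colors, so χ(G) = 3.
A valid 3-coloring: color 1: [3]; color 2: [0, 4, 5, 6]; color 3: [1, 2, 7, 8].

χ(G) = 3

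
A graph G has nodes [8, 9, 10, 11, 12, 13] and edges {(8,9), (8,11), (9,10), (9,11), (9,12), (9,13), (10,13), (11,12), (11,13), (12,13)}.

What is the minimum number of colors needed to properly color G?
χ(G) = 4

Clique number ω(G) = 4 (lower bound: χ ≥ ω).
The clique on [9, 11, 12, 13] has size 4, forcing χ ≥ 4, and the coloring below uses 4 colors, so χ(G) = 4.
A valid 4-coloring: color 1: [9]; color 2: [8, 13]; color 3: [10, 11]; color 4: [12].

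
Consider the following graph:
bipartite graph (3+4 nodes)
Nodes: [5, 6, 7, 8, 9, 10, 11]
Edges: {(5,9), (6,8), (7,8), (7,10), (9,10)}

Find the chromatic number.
Clique number ω(G) = 2 (lower bound: χ ≥ ω).
The graph is bipartite (no odd cycle), so 2 colors suffice: χ(G) = 2.
A valid 2-coloring: color 1: [6, 7, 9, 11]; color 2: [5, 8, 10].

χ(G) = 2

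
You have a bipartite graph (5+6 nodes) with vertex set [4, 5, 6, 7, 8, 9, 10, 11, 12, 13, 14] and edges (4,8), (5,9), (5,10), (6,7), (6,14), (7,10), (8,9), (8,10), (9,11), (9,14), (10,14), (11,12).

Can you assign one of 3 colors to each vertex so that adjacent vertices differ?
A valid 3-coloring: color 1: [4, 6, 9, 10, 12, 13]; color 2: [5, 7, 8, 11, 14].
(χ(G) = 2 ≤ 3.)

Yes, G is 3-colorable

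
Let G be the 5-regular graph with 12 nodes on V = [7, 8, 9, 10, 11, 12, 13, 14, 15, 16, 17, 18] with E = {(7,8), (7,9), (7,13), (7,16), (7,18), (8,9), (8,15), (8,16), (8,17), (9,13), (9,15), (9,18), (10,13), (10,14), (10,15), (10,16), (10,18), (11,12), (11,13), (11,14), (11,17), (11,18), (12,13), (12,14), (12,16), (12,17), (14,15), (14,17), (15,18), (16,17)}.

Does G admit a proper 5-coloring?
Yes, G is 5-colorable

A valid 5-coloring: color 1: [8, 10, 12]; color 2: [13, 14, 16, 18]; color 3: [7, 15, 17]; color 4: [9, 11].
(χ(G) = 4 ≤ 5.)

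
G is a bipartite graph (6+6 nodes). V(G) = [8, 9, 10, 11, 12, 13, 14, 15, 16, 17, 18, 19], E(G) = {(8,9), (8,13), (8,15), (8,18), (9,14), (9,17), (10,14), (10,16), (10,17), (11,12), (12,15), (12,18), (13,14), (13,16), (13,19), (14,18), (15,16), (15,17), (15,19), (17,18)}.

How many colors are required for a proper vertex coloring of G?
Clique number ω(G) = 2 (lower bound: χ ≥ ω).
The graph is bipartite (no odd cycle), so 2 colors suffice: χ(G) = 2.
A valid 2-coloring: color 1: [9, 10, 11, 13, 15, 18]; color 2: [8, 12, 14, 16, 17, 19].

χ(G) = 2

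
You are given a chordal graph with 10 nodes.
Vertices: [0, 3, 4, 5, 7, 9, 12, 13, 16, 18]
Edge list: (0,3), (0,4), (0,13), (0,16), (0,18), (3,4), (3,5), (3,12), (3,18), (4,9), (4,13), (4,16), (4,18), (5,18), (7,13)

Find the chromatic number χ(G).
χ(G) = 4

Clique number ω(G) = 4 (lower bound: χ ≥ ω).
The clique on [0, 3, 4, 18] has size 4, forcing χ ≥ 4, and the coloring below uses 4 colors, so χ(G) = 4.
A valid 4-coloring: color 1: [4, 5, 7, 12]; color 2: [3, 9, 13, 16]; color 3: [0]; color 4: [18].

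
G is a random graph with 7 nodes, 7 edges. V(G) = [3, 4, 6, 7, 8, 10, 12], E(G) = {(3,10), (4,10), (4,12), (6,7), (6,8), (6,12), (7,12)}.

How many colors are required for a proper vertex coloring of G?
χ(G) = 3

Clique number ω(G) = 3 (lower bound: χ ≥ ω).
The clique on [6, 7, 12] has size 3, forcing χ ≥ 3, and the coloring below uses 3 colors, so χ(G) = 3.
A valid 3-coloring: color 1: [3, 4, 6]; color 2: [8, 10, 12]; color 3: [7].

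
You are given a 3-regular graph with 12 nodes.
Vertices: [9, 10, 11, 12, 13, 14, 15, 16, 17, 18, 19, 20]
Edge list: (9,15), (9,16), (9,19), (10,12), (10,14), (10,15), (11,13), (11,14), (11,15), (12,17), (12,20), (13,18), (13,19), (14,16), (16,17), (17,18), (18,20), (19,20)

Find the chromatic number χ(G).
Clique number ω(G) = 2 (lower bound: χ ≥ ω).
Odd cycle [9, 16, 14, 11, 15] needs 3 colors (χ ≥ 3).
The coloring below uses 3 colors, so χ(G) = 3.
A valid 3-coloring: color 1: [9, 10, 13, 17, 20]; color 2: [11, 12, 16, 18, 19]; color 3: [14, 15].

χ(G) = 3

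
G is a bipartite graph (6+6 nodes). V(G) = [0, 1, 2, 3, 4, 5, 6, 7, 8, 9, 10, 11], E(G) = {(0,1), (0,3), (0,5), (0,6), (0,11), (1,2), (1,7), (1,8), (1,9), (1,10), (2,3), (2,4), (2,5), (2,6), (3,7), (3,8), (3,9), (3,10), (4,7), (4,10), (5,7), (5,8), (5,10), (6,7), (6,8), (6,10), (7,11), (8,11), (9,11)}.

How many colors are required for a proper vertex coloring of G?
Clique number ω(G) = 2 (lower bound: χ ≥ ω).
The graph is bipartite (no odd cycle), so 2 colors suffice: χ(G) = 2.
A valid 2-coloring: color 1: [1, 3, 4, 5, 6, 11]; color 2: [0, 2, 7, 8, 9, 10].

χ(G) = 2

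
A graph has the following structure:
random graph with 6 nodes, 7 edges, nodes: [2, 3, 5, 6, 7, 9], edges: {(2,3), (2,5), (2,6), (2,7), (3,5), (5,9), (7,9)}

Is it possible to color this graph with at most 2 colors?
The clique on vertices [2, 3, 5] has size 3 > 2, so it alone needs 3 colors.

No, G is not 2-colorable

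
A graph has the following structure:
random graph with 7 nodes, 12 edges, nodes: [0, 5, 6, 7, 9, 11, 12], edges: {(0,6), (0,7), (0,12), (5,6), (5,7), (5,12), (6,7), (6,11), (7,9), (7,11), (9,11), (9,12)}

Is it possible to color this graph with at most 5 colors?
A valid 5-coloring: color 1: [7, 12]; color 2: [6, 9]; color 3: [0, 5, 11].
(χ(G) = 3 ≤ 5.)

Yes, G is 5-colorable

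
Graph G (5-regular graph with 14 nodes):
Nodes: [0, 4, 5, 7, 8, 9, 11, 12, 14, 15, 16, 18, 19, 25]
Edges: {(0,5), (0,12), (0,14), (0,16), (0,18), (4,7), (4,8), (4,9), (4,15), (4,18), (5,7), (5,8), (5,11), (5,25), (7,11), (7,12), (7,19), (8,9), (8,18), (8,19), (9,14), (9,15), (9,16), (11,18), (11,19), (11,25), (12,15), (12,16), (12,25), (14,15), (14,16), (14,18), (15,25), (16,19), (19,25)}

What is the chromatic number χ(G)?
Clique number ω(G) = 3 (lower bound: χ ≥ ω).
Suppose a proper 3-coloring c exists. The clique [0, 12, 16] takes 3 distinct colors; by symmetry let c(0) = 1, c(12) = 2, c(16) = 3.
- Vertex 14: neighbors [0, 16] already have colors [1, 3] ⇒ c(14) = 2.
- Vertex 9: neighbors [14, 16] already have colors [2, 3] ⇒ c(9) = 1.
- Vertex 18: neighbors [0, 14] already have colors [1, 2] ⇒ c(18) = 3.
- Vertex 4: neighbors [9, 18] already have colors [1, 3] ⇒ c(4) = 2.
- Vertex 8: neighbors [9, 4, 18] already have colors [1, 2, 3] — all 3 colors blocked. Contradiction.
The forced assignments end in a contradiction, so G has no proper 3-coloring (χ ≥ 4).
The coloring below uses 4 colors, so χ(G) = 4.
A valid 4-coloring: color 1: [0, 7, 9, 25]; color 2: [5, 15, 18, 19]; color 3: [4, 11, 16]; color 4: [8, 12, 14].

χ(G) = 4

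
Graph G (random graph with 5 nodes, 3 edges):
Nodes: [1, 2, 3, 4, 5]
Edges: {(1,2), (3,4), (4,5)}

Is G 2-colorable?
Yes, G is 2-colorable

A valid 2-coloring: color 1: [2, 4]; color 2: [1, 3, 5].
(χ(G) = 2 ≤ 2.)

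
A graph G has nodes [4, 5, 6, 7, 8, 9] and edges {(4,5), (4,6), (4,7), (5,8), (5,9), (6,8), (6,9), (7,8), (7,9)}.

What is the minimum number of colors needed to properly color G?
χ(G) = 2

Clique number ω(G) = 2 (lower bound: χ ≥ ω).
The graph is bipartite (no odd cycle), so 2 colors suffice: χ(G) = 2.
A valid 2-coloring: color 1: [5, 6, 7]; color 2: [4, 8, 9].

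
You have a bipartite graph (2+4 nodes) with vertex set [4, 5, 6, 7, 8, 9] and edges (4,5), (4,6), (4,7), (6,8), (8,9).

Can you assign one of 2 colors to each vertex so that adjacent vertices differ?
Yes, G is 2-colorable

A valid 2-coloring: color 1: [4, 8]; color 2: [5, 6, 7, 9].
(χ(G) = 2 ≤ 2.)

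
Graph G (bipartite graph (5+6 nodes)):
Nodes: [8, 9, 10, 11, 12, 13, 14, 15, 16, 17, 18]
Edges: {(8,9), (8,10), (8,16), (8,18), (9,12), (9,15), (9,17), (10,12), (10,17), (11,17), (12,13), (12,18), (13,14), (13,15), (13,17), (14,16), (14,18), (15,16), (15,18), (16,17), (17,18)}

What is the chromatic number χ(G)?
χ(G) = 2

Clique number ω(G) = 2 (lower bound: χ ≥ ω).
The graph is bipartite (no odd cycle), so 2 colors suffice: χ(G) = 2.
A valid 2-coloring: color 1: [8, 12, 14, 15, 17]; color 2: [9, 10, 11, 13, 16, 18].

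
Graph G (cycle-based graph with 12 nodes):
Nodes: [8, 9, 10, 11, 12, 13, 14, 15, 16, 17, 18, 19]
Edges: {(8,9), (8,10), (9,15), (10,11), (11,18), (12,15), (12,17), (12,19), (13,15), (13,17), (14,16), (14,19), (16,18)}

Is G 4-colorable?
A valid 4-coloring: color 1: [8, 11, 15, 16, 17, 19]; color 2: [9, 10, 12, 13, 14, 18].
(χ(G) = 2 ≤ 4.)

Yes, G is 4-colorable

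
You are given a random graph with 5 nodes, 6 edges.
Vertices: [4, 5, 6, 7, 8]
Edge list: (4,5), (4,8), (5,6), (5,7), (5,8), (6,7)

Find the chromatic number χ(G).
Clique number ω(G) = 3 (lower bound: χ ≥ ω).
The clique on [4, 5, 8] has size 3, forcing χ ≥ 3, and the coloring below uses 3 colors, so χ(G) = 3.
A valid 3-coloring: color 1: [5]; color 2: [4, 6]; color 3: [7, 8].

χ(G) = 3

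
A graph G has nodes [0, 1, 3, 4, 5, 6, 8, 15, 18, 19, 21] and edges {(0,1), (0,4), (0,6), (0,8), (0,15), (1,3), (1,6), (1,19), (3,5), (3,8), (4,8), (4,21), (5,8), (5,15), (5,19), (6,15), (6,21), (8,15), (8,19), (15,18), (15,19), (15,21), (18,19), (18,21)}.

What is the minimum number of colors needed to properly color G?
χ(G) = 4

Clique number ω(G) = 4 (lower bound: χ ≥ ω).
The clique on [5, 8, 15, 19] has size 4, forcing χ ≥ 4, and the coloring below uses 4 colors, so χ(G) = 4.
A valid 4-coloring: color 1: [3, 4, 15]; color 2: [6, 8, 18]; color 3: [0, 19, 21]; color 4: [1, 5].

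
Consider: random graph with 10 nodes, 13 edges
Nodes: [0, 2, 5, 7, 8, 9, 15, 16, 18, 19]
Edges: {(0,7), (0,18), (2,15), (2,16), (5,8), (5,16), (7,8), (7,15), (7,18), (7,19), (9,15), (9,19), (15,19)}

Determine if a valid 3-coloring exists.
Yes, G is 3-colorable

A valid 3-coloring: color 1: [2, 5, 7, 9]; color 2: [0, 8, 15, 16]; color 3: [18, 19].
(χ(G) = 3 ≤ 3.)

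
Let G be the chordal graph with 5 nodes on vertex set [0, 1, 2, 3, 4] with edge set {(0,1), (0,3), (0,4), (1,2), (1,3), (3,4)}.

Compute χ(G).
Clique number ω(G) = 3 (lower bound: χ ≥ ω).
The clique on [0, 1, 3] has size 3, forcing χ ≥ 3, and the coloring below uses 3 colors, so χ(G) = 3.
A valid 3-coloring: color 1: [2, 3]; color 2: [1, 4]; color 3: [0].

χ(G) = 3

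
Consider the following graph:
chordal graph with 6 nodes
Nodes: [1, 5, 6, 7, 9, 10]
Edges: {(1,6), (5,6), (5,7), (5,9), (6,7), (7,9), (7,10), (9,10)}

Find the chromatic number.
Clique number ω(G) = 3 (lower bound: χ ≥ ω).
The clique on [7, 9, 10] has size 3, forcing χ ≥ 3, and the coloring below uses 3 colors, so χ(G) = 3.
A valid 3-coloring: color 1: [1, 7]; color 2: [6, 9]; color 3: [5, 10].

χ(G) = 3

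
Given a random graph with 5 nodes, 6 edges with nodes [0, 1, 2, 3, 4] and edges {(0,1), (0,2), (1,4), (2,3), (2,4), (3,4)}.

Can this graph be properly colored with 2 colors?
The clique on vertices [2, 3, 4] has size 3 > 2, so it alone needs 3 colors.

No, G is not 2-colorable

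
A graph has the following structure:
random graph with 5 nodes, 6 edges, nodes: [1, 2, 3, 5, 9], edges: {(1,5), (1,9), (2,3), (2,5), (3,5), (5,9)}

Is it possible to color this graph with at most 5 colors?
A valid 5-coloring: color 1: [5]; color 2: [3, 9]; color 3: [1, 2].
(χ(G) = 3 ≤ 5.)

Yes, G is 5-colorable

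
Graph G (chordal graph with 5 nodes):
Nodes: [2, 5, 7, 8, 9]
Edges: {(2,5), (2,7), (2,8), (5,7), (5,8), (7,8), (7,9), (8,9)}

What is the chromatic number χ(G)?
Clique number ω(G) = 4 (lower bound: χ ≥ ω).
The clique on [2, 5, 7, 8] has size 4, forcing χ ≥ 4, and the coloring below uses 4 colors, so χ(G) = 4.
A valid 4-coloring: color 1: [7]; color 2: [8]; color 3: [2, 9]; color 4: [5].

χ(G) = 4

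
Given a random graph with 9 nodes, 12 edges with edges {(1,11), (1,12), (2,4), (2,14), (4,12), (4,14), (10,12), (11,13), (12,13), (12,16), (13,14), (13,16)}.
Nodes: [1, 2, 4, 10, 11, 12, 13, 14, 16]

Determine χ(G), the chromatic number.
χ(G) = 3

Clique number ω(G) = 3 (lower bound: χ ≥ ω).
The clique on [2, 4, 14] has size 3, forcing χ ≥ 3, and the coloring below uses 3 colors, so χ(G) = 3.
A valid 3-coloring: color 1: [2, 11, 12]; color 2: [1, 4, 10, 13]; color 3: [14, 16].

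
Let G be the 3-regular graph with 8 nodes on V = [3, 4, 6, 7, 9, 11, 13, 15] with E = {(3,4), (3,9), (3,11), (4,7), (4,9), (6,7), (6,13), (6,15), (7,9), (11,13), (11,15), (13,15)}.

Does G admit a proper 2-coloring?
No, G is not 2-colorable

The clique on vertices [3, 4, 9] has size 3 > 2, so it alone needs 3 colors.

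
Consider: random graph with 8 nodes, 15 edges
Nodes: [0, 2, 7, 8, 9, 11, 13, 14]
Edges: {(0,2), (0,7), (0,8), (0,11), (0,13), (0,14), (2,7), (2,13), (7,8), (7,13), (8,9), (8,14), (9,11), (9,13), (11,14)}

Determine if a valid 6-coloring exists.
Yes, G is 6-colorable

A valid 6-coloring: color 1: [0, 9]; color 2: [7, 14]; color 3: [8, 11, 13]; color 4: [2].
(χ(G) = 4 ≤ 6.)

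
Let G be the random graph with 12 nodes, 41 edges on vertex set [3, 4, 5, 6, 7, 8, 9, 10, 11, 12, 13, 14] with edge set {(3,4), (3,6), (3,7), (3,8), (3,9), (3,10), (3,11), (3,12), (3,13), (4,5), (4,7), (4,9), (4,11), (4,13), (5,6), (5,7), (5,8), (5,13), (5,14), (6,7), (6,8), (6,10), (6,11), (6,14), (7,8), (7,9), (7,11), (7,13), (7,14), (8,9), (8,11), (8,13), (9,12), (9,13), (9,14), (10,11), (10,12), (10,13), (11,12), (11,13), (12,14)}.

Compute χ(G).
Clique number ω(G) = 5 (lower bound: χ ≥ ω).
The clique on [3, 7, 8, 9, 13] has size 5, forcing χ ≥ 5, and the coloring below uses 5 colors, so χ(G) = 5.
A valid 5-coloring: color 1: [3, 14]; color 2: [7, 10]; color 3: [5, 9, 11]; color 4: [6, 12, 13]; color 5: [4, 8].

χ(G) = 5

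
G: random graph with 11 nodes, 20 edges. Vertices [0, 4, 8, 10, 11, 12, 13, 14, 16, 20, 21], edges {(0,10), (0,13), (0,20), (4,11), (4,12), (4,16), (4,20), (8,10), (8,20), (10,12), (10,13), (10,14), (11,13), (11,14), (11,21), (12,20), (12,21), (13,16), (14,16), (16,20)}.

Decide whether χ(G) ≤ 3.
A valid 3-coloring: color 1: [10, 11, 20]; color 2: [4, 8, 13, 14, 21]; color 3: [0, 12, 16].
(χ(G) = 3 ≤ 3.)

Yes, G is 3-colorable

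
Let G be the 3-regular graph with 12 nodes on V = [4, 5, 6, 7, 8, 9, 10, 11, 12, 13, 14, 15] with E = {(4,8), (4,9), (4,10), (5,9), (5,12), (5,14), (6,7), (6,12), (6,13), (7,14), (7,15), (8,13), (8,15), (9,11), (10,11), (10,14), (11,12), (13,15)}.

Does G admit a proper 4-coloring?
Yes, G is 4-colorable

A valid 4-coloring: color 1: [4, 5, 6, 11, 15]; color 2: [8, 9, 12, 14]; color 3: [7, 10, 13].
(χ(G) = 3 ≤ 4.)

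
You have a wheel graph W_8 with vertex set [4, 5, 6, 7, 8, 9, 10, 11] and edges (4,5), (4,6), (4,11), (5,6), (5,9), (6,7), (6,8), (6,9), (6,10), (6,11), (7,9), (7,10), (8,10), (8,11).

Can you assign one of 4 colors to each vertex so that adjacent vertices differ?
Yes, G is 4-colorable

A valid 4-coloring: color 1: [6]; color 2: [4, 9, 10]; color 3: [5, 7, 11]; color 4: [8].
(χ(G) = 4 ≤ 4.)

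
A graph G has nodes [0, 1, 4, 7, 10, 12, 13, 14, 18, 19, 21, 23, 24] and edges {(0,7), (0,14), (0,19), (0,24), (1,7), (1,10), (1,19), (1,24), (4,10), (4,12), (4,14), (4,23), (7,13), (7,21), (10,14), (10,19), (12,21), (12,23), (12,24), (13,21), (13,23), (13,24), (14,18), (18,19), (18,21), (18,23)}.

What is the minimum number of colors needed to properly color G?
χ(G) = 3

Clique number ω(G) = 3 (lower bound: χ ≥ ω).
The clique on [1, 10, 19] has size 3, forcing χ ≥ 3, and the coloring below uses 3 colors, so χ(G) = 3.
A valid 3-coloring: color 1: [10, 21, 23, 24]; color 2: [7, 12, 14, 19]; color 3: [0, 1, 4, 13, 18].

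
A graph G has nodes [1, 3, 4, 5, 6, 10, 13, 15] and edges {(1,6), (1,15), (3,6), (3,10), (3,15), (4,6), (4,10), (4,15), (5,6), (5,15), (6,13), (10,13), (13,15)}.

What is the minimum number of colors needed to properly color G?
χ(G) = 2

Clique number ω(G) = 2 (lower bound: χ ≥ ω).
The graph is bipartite (no odd cycle), so 2 colors suffice: χ(G) = 2.
A valid 2-coloring: color 1: [6, 10, 15]; color 2: [1, 3, 4, 5, 13].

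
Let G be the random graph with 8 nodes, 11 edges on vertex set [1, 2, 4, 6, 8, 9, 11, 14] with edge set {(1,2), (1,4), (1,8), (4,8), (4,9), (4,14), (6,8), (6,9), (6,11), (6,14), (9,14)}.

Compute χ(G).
χ(G) = 3

Clique number ω(G) = 3 (lower bound: χ ≥ ω).
The clique on [1, 4, 8] has size 3, forcing χ ≥ 3, and the coloring below uses 3 colors, so χ(G) = 3.
A valid 3-coloring: color 1: [2, 4, 6]; color 2: [1, 11, 14]; color 3: [8, 9].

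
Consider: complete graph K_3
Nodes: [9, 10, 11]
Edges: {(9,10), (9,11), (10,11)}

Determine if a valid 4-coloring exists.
A valid 4-coloring: color 1: [11]; color 2: [9]; color 3: [10].
(χ(G) = 3 ≤ 4.)

Yes, G is 4-colorable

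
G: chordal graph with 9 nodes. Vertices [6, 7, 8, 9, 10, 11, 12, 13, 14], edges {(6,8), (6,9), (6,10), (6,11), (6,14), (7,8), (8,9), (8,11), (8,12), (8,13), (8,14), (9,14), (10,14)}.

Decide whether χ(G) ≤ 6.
A valid 6-coloring: color 1: [8, 10]; color 2: [6, 7, 12, 13]; color 3: [11, 14]; color 4: [9].
(χ(G) = 4 ≤ 6.)

Yes, G is 6-colorable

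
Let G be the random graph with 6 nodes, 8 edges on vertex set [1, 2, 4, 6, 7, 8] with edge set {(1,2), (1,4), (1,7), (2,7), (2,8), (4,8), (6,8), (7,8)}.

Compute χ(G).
χ(G) = 3

Clique number ω(G) = 3 (lower bound: χ ≥ ω).
The clique on [2, 7, 8] has size 3, forcing χ ≥ 3, and the coloring below uses 3 colors, so χ(G) = 3.
A valid 3-coloring: color 1: [1, 8]; color 2: [2, 4, 6]; color 3: [7].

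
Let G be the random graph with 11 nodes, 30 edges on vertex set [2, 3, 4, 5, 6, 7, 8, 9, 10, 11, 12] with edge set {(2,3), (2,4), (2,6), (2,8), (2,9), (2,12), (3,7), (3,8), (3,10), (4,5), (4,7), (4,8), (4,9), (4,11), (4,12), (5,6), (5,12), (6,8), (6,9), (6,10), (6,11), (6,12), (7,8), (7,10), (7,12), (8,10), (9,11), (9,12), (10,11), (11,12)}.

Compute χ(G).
χ(G) = 4

Clique number ω(G) = 4 (lower bound: χ ≥ ω).
The clique on [3, 7, 8, 10] has size 4, forcing χ ≥ 4, and the coloring below uses 4 colors, so χ(G) = 4.
A valid 4-coloring: color 1: [3, 4, 6]; color 2: [10, 12]; color 3: [2, 5, 7, 11]; color 4: [8, 9].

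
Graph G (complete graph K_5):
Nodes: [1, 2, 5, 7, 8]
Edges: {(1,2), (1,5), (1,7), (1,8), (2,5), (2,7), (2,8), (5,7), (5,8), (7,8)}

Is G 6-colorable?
A valid 6-coloring: color 1: [8]; color 2: [5]; color 3: [2]; color 4: [1]; color 5: [7].
(χ(G) = 5 ≤ 6.)

Yes, G is 6-colorable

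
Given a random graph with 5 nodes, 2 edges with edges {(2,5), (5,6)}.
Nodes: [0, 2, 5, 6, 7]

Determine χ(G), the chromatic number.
χ(G) = 2

Clique number ω(G) = 2 (lower bound: χ ≥ ω).
The graph is bipartite (no odd cycle), so 2 colors suffice: χ(G) = 2.
A valid 2-coloring: color 1: [0, 5, 7]; color 2: [2, 6].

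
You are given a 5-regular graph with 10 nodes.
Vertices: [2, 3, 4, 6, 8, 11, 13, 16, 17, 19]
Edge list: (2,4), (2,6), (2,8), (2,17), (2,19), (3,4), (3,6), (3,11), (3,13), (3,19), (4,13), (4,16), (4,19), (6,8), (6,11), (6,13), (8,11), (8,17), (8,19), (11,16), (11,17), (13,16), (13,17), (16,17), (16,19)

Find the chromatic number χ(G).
χ(G) = 4

Clique number ω(G) = 3 (lower bound: χ ≥ ω).
Suppose a proper 3-coloring c exists. The clique [2, 4, 19] takes 3 distinct colors; by symmetry let c(2) = 1, c(4) = 2, c(19) = 3.
- Vertex 3: neighbors [4, 19] already have colors [2, 3] ⇒ c(3) = 1.
- Vertex 8: neighbors [2, 19] already have colors [1, 3] ⇒ c(8) = 2.
- Vertex 11: neighbors [3, 8] already have colors [1, 2] ⇒ c(11) = 3.
- Vertex 17: neighbors [2, 8, 11] already have colors [1, 2, 3] — all 3 colors blocked. Contradiction.
The forced assignments end in a contradiction, so G has no proper 3-coloring (χ ≥ 4).
The coloring below uses 4 colors, so χ(G) = 4.
A valid 4-coloring: color 1: [4, 6, 17]; color 2: [2, 11, 13]; color 3: [3, 8, 16]; color 4: [19].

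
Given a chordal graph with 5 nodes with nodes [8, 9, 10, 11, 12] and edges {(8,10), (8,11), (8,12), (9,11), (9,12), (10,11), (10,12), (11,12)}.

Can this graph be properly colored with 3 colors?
The clique on vertices [8, 10, 11, 12] has size 4 > 3, so it alone needs 4 colors.

No, G is not 3-colorable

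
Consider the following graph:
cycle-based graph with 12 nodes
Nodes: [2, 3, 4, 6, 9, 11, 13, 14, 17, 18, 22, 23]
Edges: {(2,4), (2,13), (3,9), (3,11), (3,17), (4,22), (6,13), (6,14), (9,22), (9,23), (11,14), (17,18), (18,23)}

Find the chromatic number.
Clique number ω(G) = 2 (lower bound: χ ≥ ω).
Odd cycle [11, 14, 6, 13, 2, 4, 22, 9, 3] needs 3 colors (χ ≥ 3).
The coloring below uses 3 colors, so χ(G) = 3.
A valid 3-coloring: color 1: [3, 4, 13, 14, 23]; color 2: [2, 6, 9, 11, 18]; color 3: [17, 22].

χ(G) = 3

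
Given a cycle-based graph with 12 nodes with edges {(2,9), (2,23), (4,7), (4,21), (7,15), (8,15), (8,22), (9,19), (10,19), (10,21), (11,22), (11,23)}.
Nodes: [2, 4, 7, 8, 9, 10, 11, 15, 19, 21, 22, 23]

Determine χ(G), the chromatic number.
Clique number ω(G) = 2 (lower bound: χ ≥ ω).
The graph is bipartite (no odd cycle), so 2 colors suffice: χ(G) = 2.
A valid 2-coloring: color 1: [4, 9, 10, 15, 22, 23]; color 2: [2, 7, 8, 11, 19, 21].

χ(G) = 2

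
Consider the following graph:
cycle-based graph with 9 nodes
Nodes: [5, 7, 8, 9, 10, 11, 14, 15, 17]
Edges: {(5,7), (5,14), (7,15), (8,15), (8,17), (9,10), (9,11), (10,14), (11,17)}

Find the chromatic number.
Clique number ω(G) = 2 (lower bound: χ ≥ ω).
Odd cycle [9, 10, 14, 5, 7, 15, 8, 17, 11] needs 3 colors (χ ≥ 3).
The coloring below uses 3 colors, so χ(G) = 3.
A valid 3-coloring: color 1: [7, 9, 14, 17]; color 2: [5, 10, 11, 15]; color 3: [8].

χ(G) = 3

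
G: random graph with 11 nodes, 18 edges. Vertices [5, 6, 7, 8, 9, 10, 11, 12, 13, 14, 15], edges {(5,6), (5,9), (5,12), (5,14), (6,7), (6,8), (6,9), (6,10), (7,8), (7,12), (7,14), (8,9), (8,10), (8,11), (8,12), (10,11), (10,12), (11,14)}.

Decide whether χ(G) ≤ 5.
Yes, G is 5-colorable

A valid 5-coloring: color 1: [5, 8, 13, 15]; color 2: [6, 12, 14]; color 3: [7, 9, 11]; color 4: [10].
(χ(G) = 4 ≤ 5.)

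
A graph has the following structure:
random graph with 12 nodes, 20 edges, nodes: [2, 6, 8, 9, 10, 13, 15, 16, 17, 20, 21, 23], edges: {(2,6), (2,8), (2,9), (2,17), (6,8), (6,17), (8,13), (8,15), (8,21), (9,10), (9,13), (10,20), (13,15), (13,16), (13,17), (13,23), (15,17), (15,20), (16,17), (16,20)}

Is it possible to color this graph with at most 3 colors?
A valid 3-coloring: color 1: [2, 13, 20, 21]; color 2: [8, 10, 17, 23]; color 3: [6, 9, 15, 16].
(χ(G) = 3 ≤ 3.)

Yes, G is 3-colorable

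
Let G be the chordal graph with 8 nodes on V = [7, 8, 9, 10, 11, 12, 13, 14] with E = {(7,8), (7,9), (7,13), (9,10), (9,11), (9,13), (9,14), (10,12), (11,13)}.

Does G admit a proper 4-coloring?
Yes, G is 4-colorable

A valid 4-coloring: color 1: [8, 9, 12]; color 2: [10, 13, 14]; color 3: [7, 11].
(χ(G) = 3 ≤ 4.)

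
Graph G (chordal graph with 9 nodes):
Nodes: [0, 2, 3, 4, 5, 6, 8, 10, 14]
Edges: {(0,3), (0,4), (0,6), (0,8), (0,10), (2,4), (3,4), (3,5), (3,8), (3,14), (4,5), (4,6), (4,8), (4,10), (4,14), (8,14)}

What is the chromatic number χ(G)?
χ(G) = 4

Clique number ω(G) = 4 (lower bound: χ ≥ ω).
The clique on [0, 3, 4, 8] has size 4, forcing χ ≥ 4, and the coloring below uses 4 colors, so χ(G) = 4.
A valid 4-coloring: color 1: [4]; color 2: [0, 2, 5, 14]; color 3: [3, 6, 10]; color 4: [8].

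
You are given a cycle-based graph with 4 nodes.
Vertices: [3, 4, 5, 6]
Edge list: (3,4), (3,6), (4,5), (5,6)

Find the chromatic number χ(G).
Clique number ω(G) = 2 (lower bound: χ ≥ ω).
The graph is bipartite (no odd cycle), so 2 colors suffice: χ(G) = 2.
A valid 2-coloring: color 1: [3, 5]; color 2: [4, 6].

χ(G) = 2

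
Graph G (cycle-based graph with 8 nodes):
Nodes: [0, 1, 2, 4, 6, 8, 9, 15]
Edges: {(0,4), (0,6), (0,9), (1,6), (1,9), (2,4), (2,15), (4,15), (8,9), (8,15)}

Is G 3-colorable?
Yes, G is 3-colorable

A valid 3-coloring: color 1: [4, 6, 9]; color 2: [0, 1, 15]; color 3: [2, 8].
(χ(G) = 3 ≤ 3.)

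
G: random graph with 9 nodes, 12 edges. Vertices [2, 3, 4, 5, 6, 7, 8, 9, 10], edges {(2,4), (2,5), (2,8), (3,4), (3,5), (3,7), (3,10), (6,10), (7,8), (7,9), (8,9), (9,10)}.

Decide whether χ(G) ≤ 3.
Yes, G is 3-colorable

A valid 3-coloring: color 1: [3, 6, 8]; color 2: [2, 7, 10]; color 3: [4, 5, 9].
(χ(G) = 3 ≤ 3.)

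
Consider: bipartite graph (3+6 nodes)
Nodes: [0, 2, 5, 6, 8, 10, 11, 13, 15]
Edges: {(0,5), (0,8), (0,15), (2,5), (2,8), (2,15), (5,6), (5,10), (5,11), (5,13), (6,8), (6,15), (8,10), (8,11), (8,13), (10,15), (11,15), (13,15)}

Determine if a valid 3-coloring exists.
Yes, G is 3-colorable

A valid 3-coloring: color 1: [5, 8, 15]; color 2: [0, 2, 6, 10, 11, 13].
(χ(G) = 2 ≤ 3.)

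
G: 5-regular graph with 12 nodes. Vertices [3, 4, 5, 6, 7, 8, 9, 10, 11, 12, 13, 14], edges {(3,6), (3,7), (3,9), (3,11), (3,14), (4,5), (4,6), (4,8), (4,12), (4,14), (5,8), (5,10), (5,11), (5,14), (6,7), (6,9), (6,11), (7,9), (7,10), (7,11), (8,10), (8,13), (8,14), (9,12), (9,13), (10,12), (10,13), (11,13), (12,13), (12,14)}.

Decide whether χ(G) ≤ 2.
No, G is not 2-colorable

The clique on vertices [3, 6, 7, 9] has size 4 > 2, so it alone needs 4 colors.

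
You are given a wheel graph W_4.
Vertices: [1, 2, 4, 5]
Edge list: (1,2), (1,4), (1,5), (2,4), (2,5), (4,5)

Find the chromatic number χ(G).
χ(G) = 4

Clique number ω(G) = 4 (lower bound: χ ≥ ω).
The clique on [1, 2, 4, 5] has size 4, forcing χ ≥ 4, and the coloring below uses 4 colors, so χ(G) = 4.
A valid 4-coloring: color 1: [4]; color 2: [5]; color 3: [2]; color 4: [1].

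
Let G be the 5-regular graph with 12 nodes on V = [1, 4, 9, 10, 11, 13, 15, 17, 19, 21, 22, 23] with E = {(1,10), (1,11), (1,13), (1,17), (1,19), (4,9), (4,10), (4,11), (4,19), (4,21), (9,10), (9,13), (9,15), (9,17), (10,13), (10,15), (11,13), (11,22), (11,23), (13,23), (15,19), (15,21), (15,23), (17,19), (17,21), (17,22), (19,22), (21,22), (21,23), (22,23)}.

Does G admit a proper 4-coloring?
Yes, G is 4-colorable

A valid 4-coloring: color 1: [1, 9, 21]; color 2: [4, 13, 15, 22]; color 3: [10, 19, 23]; color 4: [11, 17].
(χ(G) = 4 ≤ 4.)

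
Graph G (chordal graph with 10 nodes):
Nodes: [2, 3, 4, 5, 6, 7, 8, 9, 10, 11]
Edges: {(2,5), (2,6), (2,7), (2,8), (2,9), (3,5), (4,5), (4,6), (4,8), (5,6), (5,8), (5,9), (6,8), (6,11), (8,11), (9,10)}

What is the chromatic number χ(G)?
χ(G) = 4

Clique number ω(G) = 4 (lower bound: χ ≥ ω).
The clique on [2, 5, 6, 8] has size 4, forcing χ ≥ 4, and the coloring below uses 4 colors, so χ(G) = 4.
A valid 4-coloring: color 1: [5, 7, 10, 11]; color 2: [3, 6, 9]; color 3: [8]; color 4: [2, 4].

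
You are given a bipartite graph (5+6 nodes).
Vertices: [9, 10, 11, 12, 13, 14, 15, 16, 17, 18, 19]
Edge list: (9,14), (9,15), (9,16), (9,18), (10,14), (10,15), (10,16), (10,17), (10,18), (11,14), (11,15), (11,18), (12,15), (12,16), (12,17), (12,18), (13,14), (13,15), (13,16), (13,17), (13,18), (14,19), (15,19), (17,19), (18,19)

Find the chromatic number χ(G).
Clique number ω(G) = 2 (lower bound: χ ≥ ω).
The graph is bipartite (no odd cycle), so 2 colors suffice: χ(G) = 2.
A valid 2-coloring: color 1: [14, 15, 16, 17, 18]; color 2: [9, 10, 11, 12, 13, 19].

χ(G) = 2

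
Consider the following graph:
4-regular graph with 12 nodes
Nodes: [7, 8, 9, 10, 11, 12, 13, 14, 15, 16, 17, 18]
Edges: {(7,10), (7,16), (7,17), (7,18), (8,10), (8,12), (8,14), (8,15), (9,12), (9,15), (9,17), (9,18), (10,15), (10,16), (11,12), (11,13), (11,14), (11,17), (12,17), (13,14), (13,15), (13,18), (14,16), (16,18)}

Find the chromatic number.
χ(G) = 4

Clique number ω(G) = 3 (lower bound: χ ≥ ω).
Suppose a proper 3-coloring c exists. The clique [7, 10, 16] takes 3 distinct colors; by symmetry let c(7) = 1, c(10) = 2, c(16) = 3.
- Vertex 18: neighbors [7, 16] already have colors [1, 3] ⇒ c(18) = 2.
- Vertex 8: neighbors [10] already have colors [2]; try each remaining color.
- Case c(8) = 1:
  - Vertex 14: neighbors [8, 16] already have colors [1, 3] ⇒ c(14) = 2.
  - Vertex 15: neighbors [8, 10] already have colors [1, 2] ⇒ c(15) = 3.
  - Vertex 9: neighbors [18, 15] already have colors [2, 3] ⇒ c(9) = 1.
  - Vertex 13: neighbors [14, 15] already have colors [2, 3] ⇒ c(13) = 1.
  - Vertex 11: neighbors [13, 14] already have colors [1, 2] ⇒ c(11) = 3.
  - Vertex 12: neighbors [8, 11] already have colors [1, 3] ⇒ c(12) = 2.
  - Vertex 17: neighbors [7, 12, 11] already have colors [1, 2, 3] — all 3 colors blocked. Contradiction.
- Case c(8) = 3:
  - Vertex 15: neighbors [10, 8] already have colors [2, 3] ⇒ c(15) = 1.
  - Vertex 9: neighbors [15, 18] already have colors [1, 2] ⇒ c(9) = 3.
  - Vertex 13: neighbors [15, 18] already have colors [1, 2] ⇒ c(13) = 3.
  - Vertex 17: neighbors [7, 9] already have colors [1, 3] ⇒ c(17) = 2.
  - Vertex 11: neighbors [17, 13] already have colors [2, 3] ⇒ c(11) = 1.
  - Vertex 12: neighbors [11, 17, 8] already have colors [1, 2, 3] — all 3 colors blocked. Contradiction.
Every case ends in a contradiction, so G has no proper 3-coloring (χ ≥ 4).
The coloring below uses 4 colors, so χ(G) = 4.
A valid 4-coloring: color 1: [7, 12, 14, 15]; color 2: [8, 9, 11, 16]; color 3: [10, 17, 18]; color 4: [13].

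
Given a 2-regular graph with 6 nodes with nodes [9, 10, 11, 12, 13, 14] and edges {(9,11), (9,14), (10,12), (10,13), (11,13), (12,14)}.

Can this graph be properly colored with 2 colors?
A valid 2-coloring: color 1: [10, 11, 14]; color 2: [9, 12, 13].
(χ(G) = 2 ≤ 2.)

Yes, G is 2-colorable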